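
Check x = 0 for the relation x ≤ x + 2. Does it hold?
x = 0: RHS = 0 + 2 = 2; 0 ≤ 2 — holds

The relation is satisfied at x = 0.

Answer: Yes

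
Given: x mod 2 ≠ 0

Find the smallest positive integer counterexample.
Testing positive integers:
x = 1: LHS = 1 mod 2 = 1; 1 ≠ 0 — holds
x = 2: LHS = 2 mod 2 = 0; 0 ≠ 0 — FAILS  ← smallest positive counterexample

Answer: x = 2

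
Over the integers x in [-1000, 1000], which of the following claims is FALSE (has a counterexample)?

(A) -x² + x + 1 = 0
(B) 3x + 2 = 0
(A) x = 0: LHS = -0² + 0 + 1 = 1; 1 = 0 — FAILS
(B) x = 0: LHS = 3·0 + 2 = 2; 2 = 0 — FAILS

Answer: Both A and B are false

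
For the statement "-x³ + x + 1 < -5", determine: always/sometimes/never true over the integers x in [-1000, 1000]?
Holds at x = 3: LHS = -3³ + 3 + 1 = -23; -23 < -5 — holds
Fails at x = 0: LHS = -0³ + 0 + 1 = 1; 1 < -5 — FAILS
It is satisfied by some integers in the range but not all.

Answer: Sometimes true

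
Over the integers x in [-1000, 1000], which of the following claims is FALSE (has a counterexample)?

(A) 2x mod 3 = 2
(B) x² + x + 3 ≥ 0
(A) x = 0: LHS = (2·0) mod 3 = 0 mod 3 = 0; 0 = 2 — FAILS

(B) Over all integers in [-1000, 1000], LHS − RHS is smallest at x = 0, where it equals 3:
x = 0: LHS = 0² + 0 + 3 = 3; 3 ≥ 0 — holds
At the ends of the range:
x = -1000: LHS = (-1000)² + (-1000) + 3 = 999003; 999003 ≥ 0 — holds
x = 1000: LHS = 1000² + 1000 + 3 = 1001003; 1001003 ≥ 0 — holds
Hence LHS − RHS is never negative, i.e. LHS ≥ RHS throughout, so the relation holds for every integer in [-1000, 1000].

Only (A) has a counterexample.

Answer: A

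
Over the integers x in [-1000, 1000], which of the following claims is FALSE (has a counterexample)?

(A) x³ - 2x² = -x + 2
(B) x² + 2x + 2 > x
(A) x = 0: LHS = 0³ - 2·0² = 0, RHS = -0 + 2 = 2; 0 = 2 — FAILS

(B) Over all integers in [-1000, 1000], LHS − RHS is smallest at x = 0, where it equals 2:
x = 0: LHS = 0² + 2·0 + 2 = 2; 2 > 0 — holds
At the ends of the range:
x = -1000: LHS = (-1000)² + 2·(-1000) + 2 = 998002; 998002 > -1000 — holds
x = 1000: LHS = 1000² + 2·1000 + 2 = 1002002; 1002002 > 1000 — holds
Hence LHS − RHS is never zero or negative, i.e. LHS > RHS throughout, so the relation holds for every integer in [-1000, 1000].

Only (A) has a counterexample.

Answer: A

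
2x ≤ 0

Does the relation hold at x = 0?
x = 0: LHS = 2·0 = 0; 0 ≤ 0 — holds

The relation is satisfied at x = 0.

Answer: Yes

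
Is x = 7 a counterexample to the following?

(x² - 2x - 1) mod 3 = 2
Substitute x = 7 into the relation:
x = 7: LHS = (7² - 2·7 - 1) mod 3 = 34 mod 3 = 1; 1 = 2 — FAILS

Since the claim fails at x = 7, this value is a counterexample.

Answer: Yes, x = 7 is a counterexample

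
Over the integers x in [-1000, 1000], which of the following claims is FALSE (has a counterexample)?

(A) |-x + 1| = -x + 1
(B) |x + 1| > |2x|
(A) x = 2: LHS = |-2 + 1| = |-1| = 1, RHS = -2 + 1 = -1; 1 = -1 — FAILS
(B) x = 1: LHS = |1 + 1| = |2| = 2, RHS = |2·1| = |2| = 2; 2 > 2 — FAILS

Answer: Both A and B are false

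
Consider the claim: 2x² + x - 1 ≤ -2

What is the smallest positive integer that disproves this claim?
Testing positive integers:
x = 1: LHS = 2·1² + 1 - 1 = 2; 2 ≤ -2 — FAILS  ← smallest positive counterexample

Answer: x = 1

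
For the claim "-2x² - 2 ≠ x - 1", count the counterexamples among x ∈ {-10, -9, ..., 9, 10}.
Over all integers in [-10, 10], LHS − RHS is always negative; it is closest to 0 at x = 0, where it equals -1:
x = 0: LHS = -2·0² - 2 = -2, RHS = 0 - 1 = -1; -2 ≠ -1 — holds
At the ends of the range:
x = -10: LHS = -2·(-10)² - 2 = -202, RHS = (-10) - 1 = -11; -202 ≠ -11 — holds
x = 10: LHS = -2·10² - 2 = -202, RHS = 10 - 1 = 9; -202 ≠ 9 — holds
Hence LHS − RHS is never 0, i.e. the two sides are never equal, so the relation holds for every integer in [-10, 10].

No counterexample appears in that range.

Answer: 0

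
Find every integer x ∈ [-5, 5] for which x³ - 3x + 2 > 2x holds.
Holds for: {-2, -1, 0, 3, 4, 5}
Fails for: {-5, -4, -3, 1, 2}

Answer: {-2, -1, 0, 3, 4, 5}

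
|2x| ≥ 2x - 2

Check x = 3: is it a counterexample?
Substitute x = 3 into the relation:
x = 3: LHS = |2·3| = |6| = 6, RHS = 2·3 - 2 = 4; 6 ≥ 4 — holds

The relation holds at x = 3, so it is not a counterexample.

Answer: No, x = 3 is not a counterexample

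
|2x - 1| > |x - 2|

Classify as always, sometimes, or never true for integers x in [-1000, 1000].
Holds at x = 2: LHS = |2·2 - 1| = |3| = 3, RHS = |2 - 2| = |0| = 0; 3 > 0 — holds
Fails at x = 0: LHS = |2·0 - 1| = |-1| = 1, RHS = |0 - 2| = |-2| = 2; 1 > 2 — FAILS
It is satisfied by some integers in the range but not all.

Answer: Sometimes true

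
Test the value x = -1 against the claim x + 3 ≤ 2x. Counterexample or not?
Substitute x = -1 into the relation:
x = -1: LHS = (-1) + 3 = 2, RHS = 2·(-1) = -2; 2 ≤ -2 — FAILS

Since the claim fails at x = -1, this value is a counterexample.

Answer: Yes, x = -1 is a counterexample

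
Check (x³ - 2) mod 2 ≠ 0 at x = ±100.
x = 100: LHS = (100³ - 2) mod 2 = 999998 mod 2 = 0; 0 ≠ 0 — FAILS
x = -100: LHS = ((-100)³ - 2) mod 2 = (-1000002) mod 2 = 0; 0 ≠ 0 — FAILS

Answer: No, fails for both x = 100 and x = -100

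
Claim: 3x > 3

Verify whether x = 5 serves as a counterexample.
Substitute x = 5 into the relation:
x = 5: LHS = 3·5 = 15; 15 > 3 — holds

The claim holds here, so x = 5 is not a counterexample. (A counterexample exists elsewhere, e.g. x = 0.)

Answer: No, x = 5 is not a counterexample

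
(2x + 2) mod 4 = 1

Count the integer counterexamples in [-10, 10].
Counterexamples in [-10, 10]: {-10, -9, -8, -7, -6, -5, -4, -3, -2, -1, 0, 1, 2, 3, 4, 5, 6, 7, 8, 9, 10}.

Counting them gives 21 values.

Answer: 21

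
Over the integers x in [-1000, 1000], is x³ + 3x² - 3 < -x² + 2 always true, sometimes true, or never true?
Holds at x = 0: LHS = 0³ + 3·0² - 3 = -3, RHS = -0² + 2 = 2; -3 < 2 — holds
Fails at x = 1: LHS = 1³ + 3·1² - 3 = 1, RHS = -1² + 2 = 1; 1 < 1 — FAILS
It is satisfied by some integers in the range but not all.

Answer: Sometimes true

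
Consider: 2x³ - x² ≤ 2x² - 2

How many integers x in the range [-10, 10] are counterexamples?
Counterexamples in [-10, 10]: {0, 1, 2, 3, 4, 5, 6, 7, 8, 9, 10}.

Counting them gives 11 values.

Answer: 11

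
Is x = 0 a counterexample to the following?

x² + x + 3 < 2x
Substitute x = 0 into the relation:
x = 0: LHS = 0² + 0 + 3 = 3, RHS = 2·0 = 0; 3 < 0 — FAILS

Since the claim fails at x = 0, this value is a counterexample.

Answer: Yes, x = 0 is a counterexample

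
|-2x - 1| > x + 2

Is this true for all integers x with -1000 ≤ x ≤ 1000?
The claim fails at x = 0:
x = 0: LHS = |-2·0 - 1| = |-1| = 1, RHS = 0 + 2 = 2; 1 > 2 — FAILS

Because a single integer refutes it, the statement is false.

Answer: False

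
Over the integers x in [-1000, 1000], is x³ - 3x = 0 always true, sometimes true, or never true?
Holds at x = 0: LHS = 0³ - 3·0 = 0; 0 = 0 — holds
Fails at x = 1: LHS = 1³ - 3·1 = -2; -2 = 0 — FAILS
It is satisfied by some integers in the range but not all.

Answer: Sometimes true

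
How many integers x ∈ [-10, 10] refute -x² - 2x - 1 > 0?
Counterexamples in [-10, 10]: {-10, -9, -8, -7, -6, -5, -4, -3, -2, -1, 0, 1, 2, 3, 4, 5, 6, 7, 8, 9, 10}.

Counting them gives 21 values.

Answer: 21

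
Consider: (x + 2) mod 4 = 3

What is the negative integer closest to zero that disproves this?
Testing negative integers from -1 downward:
x = -1: LHS = ((-1) + 2) mod 4 = 1 mod 4 = 1; 1 = 3 — FAILS  ← closest negative counterexample to 0

Answer: x = -1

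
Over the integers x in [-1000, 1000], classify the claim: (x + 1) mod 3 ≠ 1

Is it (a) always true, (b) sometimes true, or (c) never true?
Holds at x = 1: LHS = (1 + 1) mod 3 = 2 mod 3 = 2; 2 ≠ 1 — holds
Fails at x = 0: LHS = (0 + 1) mod 3 = 1 mod 3 = 1; 1 ≠ 1 — FAILS
It is satisfied by some integers in the range but not all.

Answer: Sometimes true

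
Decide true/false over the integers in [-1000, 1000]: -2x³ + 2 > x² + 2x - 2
The claim fails at x = 1:
x = 1: LHS = -2·1³ + 2 = 0, RHS = 1² + 2·1 - 2 = 1; 0 > 1 — FAILS

Because a single integer refutes it, the statement is false.

Answer: False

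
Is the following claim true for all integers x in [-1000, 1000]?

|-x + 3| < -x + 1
The claim fails at x = 0:
x = 0: LHS = |-0 + 3| = |3| = 3, RHS = -0 + 1 = 1; 3 < 1 — FAILS

Because a single integer refutes it, the statement is false.

Answer: False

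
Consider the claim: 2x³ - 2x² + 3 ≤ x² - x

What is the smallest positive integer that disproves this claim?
Testing positive integers:
x = 1: LHS = 2·1³ - 2·1² + 3 = 3, RHS = 1² - 1 = 0; 3 ≤ 0 — FAILS  ← smallest positive counterexample

Answer: x = 1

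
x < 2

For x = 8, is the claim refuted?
Substitute x = 8 into the relation:
x = 8: 8 < 2 — FAILS

Since the claim fails at x = 8, this value is a counterexample.

Answer: Yes, x = 8 is a counterexample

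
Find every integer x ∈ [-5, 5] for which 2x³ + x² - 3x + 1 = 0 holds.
Track d = LHS − RHS over the integers in [-5, 5]. Equality would need d = 0, but d changes sign only between consecutive integers, jumping over 0:
x = -2: LHS = 2·(-2)³ + (-2)² - 3·(-2) + 1 = -5; -5 = 0 — FAILS  (d = -5)
x = -1: LHS = 2·(-1)³ + (-1)² - 3·(-1) + 1 = 3; 3 = 0 — FAILS  (d = 3)
Away from these crossings d keeps a constant sign, and checking every integer in [-5, 5] confirms d ≠ 0 throughout. Hence the two sides are never equal, so the claimed relation (=) fails for every integer in [-5, 5].

Answer: None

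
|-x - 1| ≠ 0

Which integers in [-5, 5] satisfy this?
Holds for: {-5, -4, -3, -2, 0, 1, 2, 3, 4, 5}
Fails for: {-1}

Answer: {-5, -4, -3, -2, 0, 1, 2, 3, 4, 5}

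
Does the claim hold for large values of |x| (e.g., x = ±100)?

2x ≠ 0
x = 100: LHS = 2·100 = 200; 200 ≠ 0 — holds
x = -100: LHS = 2·(-100) = -200; -200 ≠ 0 — holds

Answer: Yes, holds for both x = 100 and x = -100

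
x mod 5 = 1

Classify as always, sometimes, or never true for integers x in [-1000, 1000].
Holds at x = 1: LHS = 1 mod 5 = 1; 1 = 1 — holds
Fails at x = 0: LHS = 0 mod 5 = 0; 0 = 1 — FAILS
It is satisfied by some integers in the range but not all.

Answer: Sometimes true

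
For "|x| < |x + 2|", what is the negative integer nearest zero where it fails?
Testing negative integers from -1 downward:
x = -1: LHS = |-1| = 1, RHS = |(-1) + 2| = |1| = 1; 1 < 1 — FAILS  ← closest negative counterexample to 0

Answer: x = -1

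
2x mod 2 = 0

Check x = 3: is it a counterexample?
Substitute x = 3 into the relation:
x = 3: LHS = (2·3) mod 2 = 6 mod 2 = 0; 0 = 0 — holds

The relation holds at x = 3, so it is not a counterexample.

Answer: No, x = 3 is not a counterexample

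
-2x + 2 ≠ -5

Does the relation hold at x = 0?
x = 0: LHS = -2·0 + 2 = 2; 2 ≠ -5 — holds

The relation is satisfied at x = 0.

Answer: Yes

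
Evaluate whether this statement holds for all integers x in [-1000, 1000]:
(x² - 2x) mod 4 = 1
The claim fails at x = 0:
x = 0: LHS = (0² - 2·0) mod 4 = 0 mod 4 = 0; 0 = 1 — FAILS

Because a single integer refutes it, the statement is false.

Answer: False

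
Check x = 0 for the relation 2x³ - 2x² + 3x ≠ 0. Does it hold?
x = 0: LHS = 2·0³ - 2·0² + 3·0 = 0; 0 ≠ 0 — FAILS

The relation fails at x = 0, so x = 0 is a counterexample.

Answer: No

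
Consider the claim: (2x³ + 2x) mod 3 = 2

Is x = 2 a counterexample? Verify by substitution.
Substitute x = 2 into the relation:
x = 2: LHS = (2·2³ + 2·2) mod 3 = 20 mod 3 = 2; 2 = 2 — holds

The claim holds here, so x = 2 is not a counterexample. (A counterexample exists elsewhere, e.g. x = 0.)

Answer: No, x = 2 is not a counterexample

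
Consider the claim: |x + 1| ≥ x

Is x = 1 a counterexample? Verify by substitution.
Substitute x = 1 into the relation:
x = 1: LHS = |1 + 1| = |2| = 2; 2 ≥ 1 — holds

The relation holds at x = 1, so it is not a counterexample.

Answer: No, x = 1 is not a counterexample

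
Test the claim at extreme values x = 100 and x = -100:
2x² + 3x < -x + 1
x = 100: LHS = 2·100² + 3·100 = 20300, RHS = -100 + 1 = -99; 20300 < -99 — FAILS
x = -100: LHS = 2·(-100)² + 3·(-100) = 19700, RHS = -(-100) + 1 = 101; 19700 < 101 — FAILS

Answer: No, fails for both x = 100 and x = -100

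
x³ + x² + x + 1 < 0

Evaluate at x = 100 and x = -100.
x = 100: LHS = 100³ + 100² + 100 + 1 = 1010101; 1010101 < 0 — FAILS
x = -100: LHS = (-100)³ + (-100)² + (-100) + 1 = -990099; -990099 < 0 — holds

Answer: Partially: fails for x = 100, holds for x = -100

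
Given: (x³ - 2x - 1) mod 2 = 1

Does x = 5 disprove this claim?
Substitute x = 5 into the relation:
x = 5: LHS = (5³ - 2·5 - 1) mod 2 = 114 mod 2 = 0; 0 = 1 — FAILS

Since the claim fails at x = 5, this value is a counterexample.

Answer: Yes, x = 5 is a counterexample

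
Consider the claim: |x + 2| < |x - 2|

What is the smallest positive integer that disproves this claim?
Testing positive integers:
x = 1: LHS = |1 + 2| = |3| = 3, RHS = |1 - 2| = |-1| = 1; 3 < 1 — FAILS  ← smallest positive counterexample

Answer: x = 1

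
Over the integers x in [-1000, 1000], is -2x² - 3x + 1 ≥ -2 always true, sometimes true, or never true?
Holds at x = 0: LHS = -2·0² - 3·0 + 1 = 1; 1 ≥ -2 — holds
Fails at x = 1: LHS = -2·1² - 3·1 + 1 = -4; -4 ≥ -2 — FAILS
It is satisfied by some integers in the range but not all.

Answer: Sometimes true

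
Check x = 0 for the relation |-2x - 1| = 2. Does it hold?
x = 0: LHS = |-2·0 - 1| = |-1| = 1; 1 = 2 — FAILS

The relation fails at x = 0, so x = 0 is a counterexample.

Answer: No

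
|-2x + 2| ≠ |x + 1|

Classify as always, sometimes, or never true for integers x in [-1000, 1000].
Holds at x = 0: LHS = |-2·0 + 2| = |2| = 2, RHS = |0 + 1| = |1| = 1; 2 ≠ 1 — holds
Fails at x = 3: LHS = |-2·3 + 2| = |-4| = 4, RHS = |3 + 1| = |4| = 4; 4 ≠ 4 — FAILS
It is satisfied by some integers in the range but not all.

Answer: Sometimes true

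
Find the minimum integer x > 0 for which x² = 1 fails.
Testing positive integers:
x = 1: LHS = 1² = 1; 1 = 1 — holds
x = 2: LHS = 2² = 4; 4 = 1 — FAILS  ← smallest positive counterexample

Answer: x = 2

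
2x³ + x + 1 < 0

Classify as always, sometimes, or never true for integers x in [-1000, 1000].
Holds at x = -1: LHS = 2·(-1)³ + (-1) + 1 = -2; -2 < 0 — holds
Fails at x = 0: LHS = 2·0³ + 0 + 1 = 1; 1 < 0 — FAILS
It is satisfied by some integers in the range but not all.

Answer: Sometimes true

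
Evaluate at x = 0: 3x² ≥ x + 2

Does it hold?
x = 0: LHS = 3·0² = 0, RHS = 0 + 2 = 2; 0 ≥ 2 — FAILS

The relation fails at x = 0, so x = 0 is a counterexample.

Answer: No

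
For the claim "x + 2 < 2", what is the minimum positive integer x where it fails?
Testing positive integers:
x = 1: LHS = 1 + 2 = 3; 3 < 2 — FAILS  ← smallest positive counterexample

Answer: x = 1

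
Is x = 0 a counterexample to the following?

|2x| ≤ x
Substitute x = 0 into the relation:
x = 0: LHS = |2·0| = |0| = 0; 0 ≤ 0 — holds

The claim holds here, so x = 0 is not a counterexample. (A counterexample exists elsewhere, e.g. x = 1.)

Answer: No, x = 0 is not a counterexample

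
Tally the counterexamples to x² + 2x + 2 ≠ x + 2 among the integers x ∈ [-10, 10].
Counterexamples in [-10, 10]: {-1, 0}.

Counting them gives 2 values.

Answer: 2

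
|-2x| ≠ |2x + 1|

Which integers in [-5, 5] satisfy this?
Track d = LHS − RHS over the integers in [-5, 5]. Equality would need d = 0, but d changes sign only between consecutive integers, jumping over 0:
x = -1: LHS = |-2·(-1)| = |2| = 2, RHS = |2·(-1) + 1| = |-1| = 1; 2 ≠ 1 — holds  (d = 1)
x = 0: LHS = |-2·0| = |0| = 0, RHS = |2·0 + 1| = |1| = 1; 0 ≠ 1 — holds  (d = -1)
Away from these crossings d keeps a constant sign, and checking every integer in [-5, 5] confirms d ≠ 0 throughout. Hence the two sides are never equal, so the relation holds for every integer in [-5, 5].

Answer: All integers in [-5, 5]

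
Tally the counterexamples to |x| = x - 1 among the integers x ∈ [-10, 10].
Counterexamples in [-10, 10]: {-10, -9, -8, -7, -6, -5, -4, -3, -2, -1, 0, 1, 2, 3, 4, 5, 6, 7, 8, 9, 10}.

Counting them gives 21 values.

Answer: 21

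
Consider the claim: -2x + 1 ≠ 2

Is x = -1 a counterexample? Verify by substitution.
Substitute x = -1 into the relation:
x = -1: LHS = -2·(-1) + 1 = 3; 3 ≠ 2 — holds

The relation holds at x = -1, so it is not a counterexample.

Answer: No, x = -1 is not a counterexample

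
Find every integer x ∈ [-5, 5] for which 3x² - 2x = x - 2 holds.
Over all integers in [-5, 5], LHS − RHS is always positive; it is smallest at x = 0, where it equals 2:
x = 0: LHS = 3·0² - 2·0 = 0, RHS = 0 - 2 = -2; 0 = -2 — FAILS
At the ends of the range:
x = -5: LHS = 3·(-5)² - 2·(-5) = 85, RHS = (-5) - 2 = -7; 85 = -7 — FAILS
x = 5: LHS = 3·5² - 2·5 = 65, RHS = 5 - 2 = 3; 65 = 3 — FAILS
Hence LHS − RHS is never 0, i.e. the two sides are never equal, so the claimed relation (=) fails for every integer in [-5, 5].

Answer: None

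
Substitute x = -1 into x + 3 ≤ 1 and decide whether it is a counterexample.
Substitute x = -1 into the relation:
x = -1: LHS = (-1) + 3 = 2; 2 ≤ 1 — FAILS

Since the claim fails at x = -1, this value is a counterexample.

Answer: Yes, x = -1 is a counterexample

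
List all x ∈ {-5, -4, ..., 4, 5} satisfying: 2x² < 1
Holds for: {0}
Fails for: {-5, -4, -3, -2, -1, 1, 2, 3, 4, 5}

Answer: {0}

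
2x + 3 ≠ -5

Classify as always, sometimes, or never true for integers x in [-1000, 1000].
Holds at x = 0: LHS = 2·0 + 3 = 3; 3 ≠ -5 — holds
Fails at x = -4: LHS = 2·(-4) + 3 = -5; -5 ≠ -5 — FAILS
It is satisfied by some integers in the range but not all.

Answer: Sometimes true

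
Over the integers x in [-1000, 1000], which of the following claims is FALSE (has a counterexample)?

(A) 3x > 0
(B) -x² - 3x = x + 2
(A) x = 0: LHS = 3·0 = 0; 0 > 0 — FAILS
(B) x = 0: LHS = -0² - 3·0 = 0, RHS = 0 + 2 = 2; 0 = 2 — FAILS

Answer: Both A and B are false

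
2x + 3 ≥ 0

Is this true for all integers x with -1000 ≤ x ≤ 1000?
The claim fails at x = -2:
x = -2: LHS = 2·(-2) + 3 = -1; -1 ≥ 0 — FAILS

Because a single integer refutes it, the statement is false.

Answer: False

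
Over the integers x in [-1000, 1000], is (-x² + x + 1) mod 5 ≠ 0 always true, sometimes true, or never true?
Holds at x = 0: LHS = (-0² + 0 + 1) mod 5 = 1 mod 5 = 1; 1 ≠ 0 — holds
Fails at x = -2: LHS = (-(-2)² + (-2) + 1) mod 5 = (-5) mod 5 = 0; 0 ≠ 0 — FAILS
It is satisfied by some integers in the range but not all.

Answer: Sometimes true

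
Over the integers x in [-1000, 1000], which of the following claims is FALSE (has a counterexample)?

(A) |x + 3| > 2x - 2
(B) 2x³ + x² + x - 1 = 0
(A) x = 5: LHS = |5 + 3| = |8| = 8, RHS = 2·5 - 2 = 8; 8 > 8 — FAILS
(B) x = 0: LHS = 2·0³ + 0² + 0 - 1 = -1; -1 = 0 — FAILS

Answer: Both A and B are false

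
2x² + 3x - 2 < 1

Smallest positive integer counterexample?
Testing positive integers:
x = 1: LHS = 2·1² + 3·1 - 2 = 3; 3 < 1 — FAILS  ← smallest positive counterexample

Answer: x = 1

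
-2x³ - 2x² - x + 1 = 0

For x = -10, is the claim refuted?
Substitute x = -10 into the relation:
x = -10: LHS = -2·(-10)³ - 2·(-10)² - (-10) + 1 = 1811; 1811 = 0 — FAILS

Since the claim fails at x = -10, this value is a counterexample.

Answer: Yes, x = -10 is a counterexample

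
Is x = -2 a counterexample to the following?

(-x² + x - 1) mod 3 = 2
Substitute x = -2 into the relation:
x = -2: LHS = (-(-2)² + (-2) - 1) mod 3 = (-7) mod 3 = 2; 2 = 2 — holds

The claim holds here, so x = -2 is not a counterexample. (A counterexample exists elsewhere, e.g. x = -1.)

Answer: No, x = -2 is not a counterexample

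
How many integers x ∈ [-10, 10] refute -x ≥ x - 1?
Counterexamples in [-10, 10]: {1, 2, 3, 4, 5, 6, 7, 8, 9, 10}.

Counting them gives 10 values.

Answer: 10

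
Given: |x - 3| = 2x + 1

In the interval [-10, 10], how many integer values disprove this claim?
Counterexamples in [-10, 10]: {-10, -9, -8, -7, -6, -5, -4, -3, -2, -1, 0, 1, 2, 3, 4, 5, 6, 7, 8, 9, 10}.

Counting them gives 21 values.

Answer: 21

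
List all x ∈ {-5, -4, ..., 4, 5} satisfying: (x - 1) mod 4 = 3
Holds for: {-4, 0, 4}
Fails for: {-5, -3, -2, -1, 1, 2, 3, 5}

Answer: {-4, 0, 4}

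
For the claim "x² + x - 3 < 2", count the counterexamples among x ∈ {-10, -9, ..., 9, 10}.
Counterexamples in [-10, 10]: {-10, -9, -8, -7, -6, -5, -4, -3, 2, 3, 4, 5, 6, 7, 8, 9, 10}.

Counting them gives 17 values.

Answer: 17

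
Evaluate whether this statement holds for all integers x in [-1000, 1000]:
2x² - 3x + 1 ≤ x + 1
The claim fails at x = -1:
x = -1: LHS = 2·(-1)² - 3·(-1) + 1 = 6, RHS = (-1) + 1 = 0; 6 ≤ 0 — FAILS

Because a single integer refutes it, the statement is false.

Answer: False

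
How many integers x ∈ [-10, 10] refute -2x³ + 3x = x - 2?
Counterexamples in [-10, 10]: {-10, -9, -8, -7, -6, -5, -4, -3, -2, -1, 0, 1, 2, 3, 4, 5, 6, 7, 8, 9, 10}.

Counting them gives 21 values.

Answer: 21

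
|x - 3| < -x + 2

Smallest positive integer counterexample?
Testing positive integers:
x = 1: LHS = |1 - 3| = |-2| = 2, RHS = -1 + 2 = 1; 2 < 1 — FAILS  ← smallest positive counterexample

Answer: x = 1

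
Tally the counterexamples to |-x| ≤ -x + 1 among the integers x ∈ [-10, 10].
Counterexamples in [-10, 10]: {1, 2, 3, 4, 5, 6, 7, 8, 9, 10}.

Counting them gives 10 values.

Answer: 10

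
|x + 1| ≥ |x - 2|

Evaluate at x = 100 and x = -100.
x = 100: LHS = |100 + 1| = |101| = 101, RHS = |100 - 2| = |98| = 98; 101 ≥ 98 — holds
x = -100: LHS = |(-100) + 1| = |-99| = 99, RHS = |(-100) - 2| = |-102| = 102; 99 ≥ 102 — FAILS

Answer: Partially: holds for x = 100, fails for x = -100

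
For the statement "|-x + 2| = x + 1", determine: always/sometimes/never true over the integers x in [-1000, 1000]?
Track d = LHS − RHS over the integers in [-1000, 1000]. Equality would need d = 0, but d changes sign only between consecutive integers, jumping over 0:
x = 0: LHS = |-0 + 2| = |2| = 2, RHS = 0 + 1 = 1; 2 = 1 — FAILS  (d = 1)
x = 1: LHS = |-1 + 2| = |1| = 1, RHS = 1 + 1 = 2; 1 = 2 — FAILS  (d = -1)
Away from these crossings d keeps a constant sign, and checking every integer in [-1000, 1000] confirms d ≠ 0 throughout. Hence the two sides are never equal, so the claimed relation (=) fails for every integer in [-1000, 1000].

No integer in the range satisfies it.

Answer: Never true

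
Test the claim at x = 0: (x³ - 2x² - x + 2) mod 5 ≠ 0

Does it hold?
x = 0: LHS = (0³ - 2·0² - 0 + 2) mod 5 = 2 mod 5 = 2; 2 ≠ 0 — holds

The relation is satisfied at x = 0.

Answer: Yes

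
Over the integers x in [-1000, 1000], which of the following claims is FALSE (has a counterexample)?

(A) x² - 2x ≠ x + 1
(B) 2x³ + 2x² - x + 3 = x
(A) Track d = LHS − RHS over the integers in [-1000, 1000]. Equality would need d = 0, but d changes sign only between consecutive integers, jumping over 0:
x = -1: LHS = (-1)² - 2·(-1) = 3, RHS = (-1) + 1 = 0; 3 ≠ 0 — holds  (d = 3)
x = 0: LHS = 0² - 2·0 = 0, RHS = 0 + 1 = 1; 0 ≠ 1 — holds  (d = -1)
x = 3: LHS = 3² - 2·3 = 3, RHS = 3 + 1 = 4; 3 ≠ 4 — holds  (d = -1)
x = 4: LHS = 4² - 2·4 = 8, RHS = 4 + 1 = 5; 8 ≠ 5 — holds  (d = 3)
Away from these crossings d keeps a constant sign, and checking every integer in [-1000, 1000] confirms d ≠ 0 throughout. Hence the two sides are never equal, so the relation holds for every integer in [-1000, 1000].

(B) x = 0: LHS = 2·0³ + 2·0² - 0 + 3 = 3; 3 = 0 — FAILS

Only (B) has a counterexample.

Answer: B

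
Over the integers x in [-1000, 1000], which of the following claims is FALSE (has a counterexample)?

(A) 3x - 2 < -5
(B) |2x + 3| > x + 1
(A) x = 0: LHS = 3·0 - 2 = -2; -2 < -5 — FAILS

(B) Over all integers in [-1000, 1000], LHS − RHS is smallest at x = -1, where it equals 1:
x = -1: LHS = |2·(-1) + 3| = |1| = 1, RHS = (-1) + 1 = 0; 1 > 0 — holds
At the ends of the range:
x = -1000: LHS = |2·(-1000) + 3| = |-1997| = 1997, RHS = (-1000) + 1 = -999; 1997 > -999 — holds
x = 1000: LHS = |2·1000 + 3| = |2003| = 2003, RHS = 1000 + 1 = 1001; 2003 > 1001 — holds
Hence LHS − RHS is never zero or negative, i.e. LHS > RHS throughout, so the relation holds for every integer in [-1000, 1000].

Only (A) has a counterexample.

Answer: A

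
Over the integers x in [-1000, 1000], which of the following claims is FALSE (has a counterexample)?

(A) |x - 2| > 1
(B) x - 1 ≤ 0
(A) x = 1: LHS = |1 - 2| = |-1| = 1; 1 > 1 — FAILS
(B) x = 2: LHS = 2 - 1 = 1; 1 ≤ 0 — FAILS

Answer: Both A and B are false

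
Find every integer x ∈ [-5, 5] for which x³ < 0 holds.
Holds for: {-5, -4, -3, -2, -1}
Fails for: {0, 1, 2, 3, 4, 5}

Answer: {-5, -4, -3, -2, -1}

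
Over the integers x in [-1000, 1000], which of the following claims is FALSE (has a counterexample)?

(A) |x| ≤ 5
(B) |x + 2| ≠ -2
(A) x = 6: LHS = |6| = 6; 6 ≤ 5 — FAILS

(B) An absolute value is never negative, so the left side is ≥ 0 for every x, while the right side is -2. Tightest case in [-1000, 1000] is x = -2:
x = -2: LHS = |(-2) + 2| = |0| = 0; 0 ≠ -2 — holds
Hence LHS − RHS is never 0, i.e. the two sides are never equal, so the relation holds for every integer in [-1000, 1000].

Only (A) has a counterexample.

Answer: A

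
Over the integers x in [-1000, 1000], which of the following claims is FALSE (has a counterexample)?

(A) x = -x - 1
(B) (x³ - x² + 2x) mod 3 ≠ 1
(A) x = 0: RHS = -0 - 1 = -1; 0 = -1 — FAILS

(B) For a polynomial with integer coefficients, its value mod 3 depends only on x mod 3, so it suffices to check one representative of each residue class, x = 0, 1, 2:
x = 0: LHS = (0³ - 0² + 2·0) mod 3 = 0 mod 3 = 0; 0 ≠ 1 — holds
x = 1: LHS = (1³ - 1² + 2·1) mod 3 = 2 mod 3 = 2; 2 ≠ 1 — holds
x = 2: LHS = (2³ - 2² + 2·2) mod 3 = 8 mod 3 = 2; 2 ≠ 1 — holds
The relation holds in every residue class, so the relation holds for every integer in [-1000, 1000].

Only (A) has a counterexample.

Answer: A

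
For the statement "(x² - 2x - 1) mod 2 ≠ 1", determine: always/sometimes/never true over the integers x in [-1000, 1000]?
Holds at x = 1: LHS = (1² - 2·1 - 1) mod 2 = (-2) mod 2 = 0; 0 ≠ 1 — holds
Fails at x = 0: LHS = (0² - 2·0 - 1) mod 2 = (-1) mod 2 = 1; 1 ≠ 1 — FAILS
It is satisfied by some integers in the range but not all.

Answer: Sometimes true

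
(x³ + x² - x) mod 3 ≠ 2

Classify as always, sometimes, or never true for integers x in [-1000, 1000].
For a polynomial with integer coefficients, its value mod 3 depends only on x mod 3, so it suffices to check one representative of each residue class, x = 0, 1, 2:
x = 0: LHS = (0³ + 0² - 0) mod 3 = 0 mod 3 = 0; 0 ≠ 2 — holds
x = 1: LHS = (1³ + 1² - 1) mod 3 = 1 mod 3 = 1; 1 ≠ 2 — holds
x = 2: LHS = (2³ + 2² - 2) mod 3 = 10 mod 3 = 1; 1 ≠ 2 — holds
The relation holds in every residue class, so the relation holds for every integer in [-1000, 1000].

No counterexample exists.

Answer: Always true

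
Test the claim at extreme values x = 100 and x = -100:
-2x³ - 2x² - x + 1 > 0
x = 100: LHS = -2·100³ - 2·100² - 100 + 1 = -2020099; -2020099 > 0 — FAILS
x = -100: LHS = -2·(-100)³ - 2·(-100)² - (-100) + 1 = 1980101; 1980101 > 0 — holds

Answer: Partially: fails for x = 100, holds for x = -100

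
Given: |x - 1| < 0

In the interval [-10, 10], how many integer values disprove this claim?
Counterexamples in [-10, 10]: {-10, -9, -8, -7, -6, -5, -4, -3, -2, -1, 0, 1, 2, 3, 4, 5, 6, 7, 8, 9, 10}.

Counting them gives 21 values.

Answer: 21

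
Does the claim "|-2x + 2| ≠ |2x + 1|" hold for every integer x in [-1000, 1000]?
Track d = LHS − RHS over the integers in [-1000, 1000]. Equality would need d = 0, but d changes sign only between consecutive integers, jumping over 0:
x = 0: LHS = |-2·0 + 2| = |2| = 2, RHS = |2·0 + 1| = |1| = 1; 2 ≠ 1 — holds  (d = 1)
x = 1: LHS = |-2·1 + 2| = |0| = 0, RHS = |2·1 + 1| = |3| = 3; 0 ≠ 3 — holds  (d = -3)
Away from these crossings d keeps a constant sign, and checking every integer in [-1000, 1000] confirms d ≠ 0 throughout. Hence the two sides are never equal, so the relation holds for every integer in [-1000, 1000].

No counterexample exists.

Answer: True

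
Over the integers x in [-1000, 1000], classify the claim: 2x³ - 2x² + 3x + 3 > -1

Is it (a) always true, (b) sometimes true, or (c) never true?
Holds at x = 0: LHS = 2·0³ - 2·0² + 3·0 + 3 = 3; 3 > -1 — holds
Fails at x = -1: LHS = 2·(-1)³ - 2·(-1)² + 3·(-1) + 3 = -4; -4 > -1 — FAILS
It is satisfied by some integers in the range but not all.

Answer: Sometimes true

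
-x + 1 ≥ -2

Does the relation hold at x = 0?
x = 0: LHS = -0 + 1 = 1; 1 ≥ -2 — holds

The relation is satisfied at x = 0.

Answer: Yes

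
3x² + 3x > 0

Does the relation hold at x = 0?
x = 0: LHS = 3·0² + 3·0 = 0; 0 > 0 — FAILS

The relation fails at x = 0, so x = 0 is a counterexample.

Answer: No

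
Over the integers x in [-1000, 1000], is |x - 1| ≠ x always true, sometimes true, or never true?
Track d = LHS − RHS over the integers in [-1000, 1000]. Equality would need d = 0, but d changes sign only between consecutive integers, jumping over 0:
x = 0: LHS = |0 - 1| = |-1| = 1; 1 ≠ 0 — holds  (d = 1)
x = 1: LHS = |1 - 1| = |0| = 0; 0 ≠ 1 — holds  (d = -1)
Away from these crossings d keeps a constant sign, and checking every integer in [-1000, 1000] confirms d ≠ 0 throughout. Hence the two sides are never equal, so the relation holds for every integer in [-1000, 1000].

No counterexample exists.

Answer: Always true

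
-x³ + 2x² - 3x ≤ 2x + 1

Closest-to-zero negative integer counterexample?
Testing negative integers from -1 downward:
x = -1: LHS = -(-1)³ + 2·(-1)² - 3·(-1) = 6, RHS = 2·(-1) + 1 = -1; 6 ≤ -1 — FAILS  ← closest negative counterexample to 0

Answer: x = -1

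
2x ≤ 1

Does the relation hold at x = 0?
x = 0: LHS = 2·0 = 0; 0 ≤ 1 — holds

The relation is satisfied at x = 0.

Answer: Yes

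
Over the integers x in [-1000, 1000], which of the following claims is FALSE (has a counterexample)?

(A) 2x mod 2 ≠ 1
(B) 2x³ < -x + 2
(A) For a polynomial with integer coefficients, its value mod 2 depends only on x mod 2, so it suffices to check one representative of each residue class, x = 0, 1:
x = 0: LHS = (2·0) mod 2 = 0 mod 2 = 0; 0 ≠ 1 — holds
x = 1: LHS = (2·1) mod 2 = 2 mod 2 = 0; 0 ≠ 1 — holds
The relation holds in every residue class, so the relation holds for every integer in [-1000, 1000].

(B) x = 1: LHS = 2·1³ = 2, RHS = -1 + 2 = 1; 2 < 1 — FAILS

Only (B) has a counterexample.

Answer: B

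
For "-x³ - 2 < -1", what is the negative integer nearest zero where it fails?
Testing negative integers from -1 downward:
x = -1: LHS = -(-1)³ - 2 = -1; -1 < -1 — FAILS  ← closest negative counterexample to 0

Answer: x = -1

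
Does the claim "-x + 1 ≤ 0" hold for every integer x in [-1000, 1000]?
The claim fails at x = 0:
x = 0: LHS = -0 + 1 = 1; 1 ≤ 0 — FAILS

Because a single integer refutes it, the statement is false.

Answer: False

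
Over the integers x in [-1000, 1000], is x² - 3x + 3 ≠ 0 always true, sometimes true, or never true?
Over all integers in [-1000, 1000], LHS − RHS is always positive; it is smallest at x = 1, where it equals 1:
x = 1: LHS = 1² - 3·1 + 3 = 1; 1 ≠ 0 — holds
At the ends of the range:
x = -1000: LHS = (-1000)² - 3·(-1000) + 3 = 1003003; 1003003 ≠ 0 — holds
x = 1000: LHS = 1000² - 3·1000 + 3 = 997003; 997003 ≠ 0 — holds
Hence LHS − RHS is never 0, i.e. the two sides are never equal, so the relation holds for every integer in [-1000, 1000].

No counterexample exists.

Answer: Always true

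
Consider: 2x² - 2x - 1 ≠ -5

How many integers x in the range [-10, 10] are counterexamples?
Over all integers in [-10, 10], LHS − RHS is always positive; it is smallest at x = 0, where it equals 4:
x = 0: LHS = 2·0² - 2·0 - 1 = -1; -1 ≠ -5 — holds
At the ends of the range:
x = -10: LHS = 2·(-10)² - 2·(-10) - 1 = 219; 219 ≠ -5 — holds
x = 10: LHS = 2·10² - 2·10 - 1 = 179; 179 ≠ -5 — holds
Hence LHS − RHS is never 0, i.e. the two sides are never equal, so the relation holds for every integer in [-10, 10].

No counterexample appears in that range.

Answer: 0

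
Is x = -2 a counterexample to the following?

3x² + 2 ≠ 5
Substitute x = -2 into the relation:
x = -2: LHS = 3·(-2)² + 2 = 14; 14 ≠ 5 — holds

The claim holds here, so x = -2 is not a counterexample. (A counterexample exists elsewhere, e.g. x = 1.)

Answer: No, x = -2 is not a counterexample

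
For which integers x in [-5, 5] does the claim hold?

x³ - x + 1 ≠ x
Holds for: {-5, -4, -3, -2, -1, 0, 2, 3, 4, 5}
Fails for: {1}

Answer: {-5, -4, -3, -2, -1, 0, 2, 3, 4, 5}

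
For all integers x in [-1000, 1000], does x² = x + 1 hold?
The claim fails at x = 0:
x = 0: LHS = 0² = 0, RHS = 0 + 1 = 1; 0 = 1 — FAILS

Because a single integer refutes it, the statement is false.

Answer: False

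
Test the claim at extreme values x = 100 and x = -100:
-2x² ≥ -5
x = 100: LHS = -2·100² = -20000; -20000 ≥ -5 — FAILS
x = -100: LHS = -2·(-100)² = -20000; -20000 ≥ -5 — FAILS

Answer: No, fails for both x = 100 and x = -100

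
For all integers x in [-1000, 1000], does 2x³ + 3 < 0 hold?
The claim fails at x = 0:
x = 0: LHS = 2·0³ + 3 = 3; 3 < 0 — FAILS

Because a single integer refutes it, the statement is false.

Answer: False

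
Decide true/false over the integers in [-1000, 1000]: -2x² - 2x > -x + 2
The claim fails at x = 0:
x = 0: LHS = -2·0² - 2·0 = 0, RHS = -0 + 2 = 2; 0 > 2 — FAILS

Because a single integer refutes it, the statement is false.

Answer: False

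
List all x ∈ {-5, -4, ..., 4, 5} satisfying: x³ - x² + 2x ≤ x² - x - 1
Holds for: {-5, -4, -3, -2, -1}
Fails for: {0, 1, 2, 3, 4, 5}

Answer: {-5, -4, -3, -2, -1}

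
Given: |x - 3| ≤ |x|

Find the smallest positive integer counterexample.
Testing positive integers:
x = 1: LHS = |1 - 3| = |-2| = 2, RHS = |1| = 1; 2 ≤ 1 — FAILS  ← smallest positive counterexample

Answer: x = 1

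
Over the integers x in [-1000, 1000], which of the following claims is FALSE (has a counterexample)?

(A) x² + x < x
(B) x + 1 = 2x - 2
(A) x = 0: LHS = 0² + 0 = 0; 0 < 0 — FAILS
(B) x = 0: LHS = 0 + 1 = 1, RHS = 2·0 - 2 = -2; 1 = -2 — FAILS

Answer: Both A and B are false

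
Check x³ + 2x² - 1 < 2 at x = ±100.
x = 100: LHS = 100³ + 2·100² - 1 = 1019999; 1019999 < 2 — FAILS
x = -100: LHS = (-100)³ + 2·(-100)² - 1 = -980001; -980001 < 2 — holds

Answer: Partially: fails for x = 100, holds for x = -100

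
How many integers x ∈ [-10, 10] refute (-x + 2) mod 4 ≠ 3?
Counterexamples in [-10, 10]: {-9, -5, -1, 3, 7}.

Counting them gives 5 values.

Answer: 5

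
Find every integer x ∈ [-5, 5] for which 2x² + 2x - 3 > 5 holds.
Holds for: {-5, -4, -3, 2, 3, 4, 5}
Fails for: {-2, -1, 0, 1}

Answer: {-5, -4, -3, 2, 3, 4, 5}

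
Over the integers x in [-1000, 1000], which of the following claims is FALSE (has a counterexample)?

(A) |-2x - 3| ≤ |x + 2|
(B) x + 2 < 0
(A) x = 0: LHS = |-2·0 - 3| = |-3| = 3, RHS = |0 + 2| = |2| = 2; 3 ≤ 2 — FAILS
(B) x = 0: LHS = 0 + 2 = 2; 2 < 0 — FAILS

Answer: Both A and B are false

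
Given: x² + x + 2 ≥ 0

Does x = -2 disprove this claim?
Substitute x = -2 into the relation:
x = -2: LHS = (-2)² + (-2) + 2 = 4; 4 ≥ 0 — holds

The relation holds at x = -2, so it is not a counterexample.

Answer: No, x = -2 is not a counterexample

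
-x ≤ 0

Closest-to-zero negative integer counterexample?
Testing negative integers from -1 downward:
x = -1: LHS = -(-1) = 1; 1 ≤ 0 — FAILS  ← closest negative counterexample to 0

Answer: x = -1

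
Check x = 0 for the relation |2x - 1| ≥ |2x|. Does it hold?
x = 0: LHS = |2·0 - 1| = |-1| = 1, RHS = |2·0| = |0| = 0; 1 ≥ 0 — holds

The relation is satisfied at x = 0.

Answer: Yes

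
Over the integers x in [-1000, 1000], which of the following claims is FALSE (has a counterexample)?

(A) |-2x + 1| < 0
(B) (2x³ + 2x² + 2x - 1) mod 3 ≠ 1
(A) x = 0: LHS = |-2·0 + 1| = |1| = 1; 1 < 0 — FAILS

(B) For a polynomial with integer coefficients, its value mod 3 depends only on x mod 3, so it suffices to check one representative of each residue class, x = 0, 1, 2:
x = 0: LHS = (2·0³ + 2·0² + 2·0 - 1) mod 3 = (-1) mod 3 = 2; 2 ≠ 1 — holds
x = 1: LHS = (2·1³ + 2·1² + 2·1 - 1) mod 3 = 5 mod 3 = 2; 2 ≠ 1 — holds
x = 2: LHS = (2·2³ + 2·2² + 2·2 - 1) mod 3 = 27 mod 3 = 0; 0 ≠ 1 — holds
The relation holds in every residue class, so the relation holds for every integer in [-1000, 1000].

Only (A) has a counterexample.

Answer: A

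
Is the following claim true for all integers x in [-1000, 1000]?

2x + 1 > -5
The claim fails at x = -3:
x = -3: LHS = 2·(-3) + 1 = -5; -5 > -5 — FAILS

Because a single integer refutes it, the statement is false.

Answer: False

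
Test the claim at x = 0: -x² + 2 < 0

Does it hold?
x = 0: LHS = -0² + 2 = 2; 2 < 0 — FAILS

The relation fails at x = 0, so x = 0 is a counterexample.

Answer: No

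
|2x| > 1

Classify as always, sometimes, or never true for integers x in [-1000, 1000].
Holds at x = 1: LHS = |2·1| = |2| = 2; 2 > 1 — holds
Fails at x = 0: LHS = |2·0| = |0| = 0; 0 > 1 — FAILS
It is satisfied by some integers in the range but not all.

Answer: Sometimes true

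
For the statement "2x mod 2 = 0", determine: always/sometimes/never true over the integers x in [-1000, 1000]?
For a polynomial with integer coefficients, its value mod 2 depends only on x mod 2, so it suffices to check one representative of each residue class, x = 0, 1:
x = 0: LHS = (2·0) mod 2 = 0 mod 2 = 0; 0 = 0 — holds
x = 1: LHS = (2·1) mod 2 = 2 mod 2 = 0; 0 = 0 — holds
The relation holds in every residue class, so the relation holds for every integer in [-1000, 1000].

No counterexample exists.

Answer: Always true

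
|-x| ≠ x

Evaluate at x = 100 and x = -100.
x = 100: LHS = |-100| = 100; 100 ≠ 100 — FAILS
x = -100: LHS = |-(-100)| = |100| = 100; 100 ≠ -100 — holds

Answer: Partially: fails for x = 100, holds for x = -100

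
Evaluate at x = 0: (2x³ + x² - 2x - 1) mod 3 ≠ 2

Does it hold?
x = 0: LHS = (2·0³ + 0² - 2·0 - 1) mod 3 = (-1) mod 3 = 2; 2 ≠ 2 — FAILS

The relation fails at x = 0, so x = 0 is a counterexample.

Answer: No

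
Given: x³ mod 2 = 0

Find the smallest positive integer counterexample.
Testing positive integers:
x = 1: LHS = (1³) mod 2 = 1 mod 2 = 1; 1 = 0 — FAILS  ← smallest positive counterexample

Answer: x = 1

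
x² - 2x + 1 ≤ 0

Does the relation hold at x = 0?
x = 0: LHS = 0² - 2·0 + 1 = 1; 1 ≤ 0 — FAILS

The relation fails at x = 0, so x = 0 is a counterexample.

Answer: No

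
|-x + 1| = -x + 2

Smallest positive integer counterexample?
Testing positive integers:
x = 1: LHS = |-1 + 1| = |0| = 0, RHS = -1 + 2 = 1; 0 = 1 — FAILS  ← smallest positive counterexample

Answer: x = 1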